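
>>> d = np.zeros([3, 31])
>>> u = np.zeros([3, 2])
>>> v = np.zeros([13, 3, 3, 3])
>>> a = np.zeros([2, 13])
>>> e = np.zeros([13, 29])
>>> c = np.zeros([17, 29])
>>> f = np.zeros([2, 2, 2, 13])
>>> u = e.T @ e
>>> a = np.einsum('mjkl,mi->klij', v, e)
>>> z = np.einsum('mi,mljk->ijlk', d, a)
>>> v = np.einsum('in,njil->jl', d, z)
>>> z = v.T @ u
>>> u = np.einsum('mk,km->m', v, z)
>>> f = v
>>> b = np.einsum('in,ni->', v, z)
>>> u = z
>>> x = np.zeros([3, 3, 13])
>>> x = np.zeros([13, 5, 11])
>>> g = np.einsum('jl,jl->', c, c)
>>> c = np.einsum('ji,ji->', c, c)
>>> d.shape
(3, 31)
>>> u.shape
(3, 29)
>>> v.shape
(29, 3)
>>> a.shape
(3, 3, 29, 3)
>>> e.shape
(13, 29)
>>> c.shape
()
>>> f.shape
(29, 3)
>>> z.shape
(3, 29)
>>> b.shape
()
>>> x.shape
(13, 5, 11)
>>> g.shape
()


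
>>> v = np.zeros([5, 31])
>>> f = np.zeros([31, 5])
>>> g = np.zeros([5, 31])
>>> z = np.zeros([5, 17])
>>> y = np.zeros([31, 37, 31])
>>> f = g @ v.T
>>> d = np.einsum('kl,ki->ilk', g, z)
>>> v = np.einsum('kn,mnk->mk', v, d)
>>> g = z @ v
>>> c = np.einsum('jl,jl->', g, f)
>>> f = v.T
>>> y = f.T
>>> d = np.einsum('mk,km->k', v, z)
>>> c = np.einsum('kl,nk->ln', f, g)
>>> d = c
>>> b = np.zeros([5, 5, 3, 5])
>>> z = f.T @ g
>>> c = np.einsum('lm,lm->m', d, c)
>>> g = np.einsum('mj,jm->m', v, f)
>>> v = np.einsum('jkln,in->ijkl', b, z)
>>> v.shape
(17, 5, 5, 3)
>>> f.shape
(5, 17)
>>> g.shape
(17,)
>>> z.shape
(17, 5)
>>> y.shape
(17, 5)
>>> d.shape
(17, 5)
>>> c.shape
(5,)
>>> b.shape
(5, 5, 3, 5)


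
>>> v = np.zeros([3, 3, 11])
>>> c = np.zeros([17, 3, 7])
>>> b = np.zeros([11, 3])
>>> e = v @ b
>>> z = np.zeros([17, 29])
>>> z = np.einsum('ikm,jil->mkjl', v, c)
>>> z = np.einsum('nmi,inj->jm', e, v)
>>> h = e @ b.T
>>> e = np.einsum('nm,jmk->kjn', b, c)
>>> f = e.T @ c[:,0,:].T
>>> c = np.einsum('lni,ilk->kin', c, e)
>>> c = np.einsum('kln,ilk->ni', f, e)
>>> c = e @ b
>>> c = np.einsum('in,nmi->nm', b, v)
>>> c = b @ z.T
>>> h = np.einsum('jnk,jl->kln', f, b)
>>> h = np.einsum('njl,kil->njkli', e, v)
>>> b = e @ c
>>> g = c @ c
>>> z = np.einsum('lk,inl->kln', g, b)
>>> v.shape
(3, 3, 11)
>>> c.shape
(11, 11)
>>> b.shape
(7, 17, 11)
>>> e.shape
(7, 17, 11)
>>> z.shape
(11, 11, 17)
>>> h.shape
(7, 17, 3, 11, 3)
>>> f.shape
(11, 17, 17)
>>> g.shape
(11, 11)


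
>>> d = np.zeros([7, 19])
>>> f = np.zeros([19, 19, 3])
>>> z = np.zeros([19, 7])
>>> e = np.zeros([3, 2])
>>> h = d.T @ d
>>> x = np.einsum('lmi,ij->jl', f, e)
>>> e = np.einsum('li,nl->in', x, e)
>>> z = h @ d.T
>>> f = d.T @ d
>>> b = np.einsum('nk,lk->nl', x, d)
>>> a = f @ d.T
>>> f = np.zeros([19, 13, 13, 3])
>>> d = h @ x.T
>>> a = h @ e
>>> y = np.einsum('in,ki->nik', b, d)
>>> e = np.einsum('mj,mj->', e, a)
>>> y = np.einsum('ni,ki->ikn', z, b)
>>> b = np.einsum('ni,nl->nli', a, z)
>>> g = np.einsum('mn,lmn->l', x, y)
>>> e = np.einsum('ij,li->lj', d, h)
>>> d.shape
(19, 2)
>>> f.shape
(19, 13, 13, 3)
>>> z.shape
(19, 7)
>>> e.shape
(19, 2)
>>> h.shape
(19, 19)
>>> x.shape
(2, 19)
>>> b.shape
(19, 7, 3)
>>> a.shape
(19, 3)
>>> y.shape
(7, 2, 19)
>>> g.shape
(7,)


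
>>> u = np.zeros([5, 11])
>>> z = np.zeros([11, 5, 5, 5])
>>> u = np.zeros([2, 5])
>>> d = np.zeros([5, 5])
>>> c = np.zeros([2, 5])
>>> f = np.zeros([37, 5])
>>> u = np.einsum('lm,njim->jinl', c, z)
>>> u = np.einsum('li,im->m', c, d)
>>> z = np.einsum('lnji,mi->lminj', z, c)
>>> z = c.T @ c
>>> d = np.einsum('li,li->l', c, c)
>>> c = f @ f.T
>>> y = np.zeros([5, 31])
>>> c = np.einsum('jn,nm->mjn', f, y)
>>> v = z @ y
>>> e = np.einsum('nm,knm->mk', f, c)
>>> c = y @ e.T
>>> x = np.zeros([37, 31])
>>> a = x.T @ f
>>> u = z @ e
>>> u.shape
(5, 31)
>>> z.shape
(5, 5)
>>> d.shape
(2,)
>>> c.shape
(5, 5)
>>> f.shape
(37, 5)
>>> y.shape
(5, 31)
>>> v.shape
(5, 31)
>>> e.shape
(5, 31)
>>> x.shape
(37, 31)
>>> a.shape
(31, 5)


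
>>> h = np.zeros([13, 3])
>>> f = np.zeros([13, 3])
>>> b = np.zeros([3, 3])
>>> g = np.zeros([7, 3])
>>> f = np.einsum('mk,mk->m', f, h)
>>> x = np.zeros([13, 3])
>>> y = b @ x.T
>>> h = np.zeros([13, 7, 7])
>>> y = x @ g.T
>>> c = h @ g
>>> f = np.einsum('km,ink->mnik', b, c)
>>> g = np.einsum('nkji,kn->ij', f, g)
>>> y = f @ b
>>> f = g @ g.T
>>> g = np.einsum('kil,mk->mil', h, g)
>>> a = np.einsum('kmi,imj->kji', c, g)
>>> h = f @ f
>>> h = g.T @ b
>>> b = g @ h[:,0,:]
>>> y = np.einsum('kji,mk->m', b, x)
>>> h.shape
(7, 7, 3)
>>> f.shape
(3, 3)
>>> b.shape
(3, 7, 3)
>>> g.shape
(3, 7, 7)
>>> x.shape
(13, 3)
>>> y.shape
(13,)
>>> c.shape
(13, 7, 3)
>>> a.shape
(13, 7, 3)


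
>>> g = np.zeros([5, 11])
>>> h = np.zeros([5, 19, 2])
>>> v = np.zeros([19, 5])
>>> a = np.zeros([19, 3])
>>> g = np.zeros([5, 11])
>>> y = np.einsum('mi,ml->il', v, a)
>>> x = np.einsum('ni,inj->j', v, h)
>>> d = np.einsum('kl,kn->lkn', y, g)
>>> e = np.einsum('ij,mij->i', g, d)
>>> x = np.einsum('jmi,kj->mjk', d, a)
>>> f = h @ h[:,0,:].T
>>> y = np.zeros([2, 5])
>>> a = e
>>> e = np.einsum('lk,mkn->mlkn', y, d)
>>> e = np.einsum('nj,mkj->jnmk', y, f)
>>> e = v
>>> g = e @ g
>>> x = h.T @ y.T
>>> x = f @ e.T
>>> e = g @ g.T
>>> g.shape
(19, 11)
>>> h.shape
(5, 19, 2)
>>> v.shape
(19, 5)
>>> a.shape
(5,)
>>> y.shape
(2, 5)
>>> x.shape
(5, 19, 19)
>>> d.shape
(3, 5, 11)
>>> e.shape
(19, 19)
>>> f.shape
(5, 19, 5)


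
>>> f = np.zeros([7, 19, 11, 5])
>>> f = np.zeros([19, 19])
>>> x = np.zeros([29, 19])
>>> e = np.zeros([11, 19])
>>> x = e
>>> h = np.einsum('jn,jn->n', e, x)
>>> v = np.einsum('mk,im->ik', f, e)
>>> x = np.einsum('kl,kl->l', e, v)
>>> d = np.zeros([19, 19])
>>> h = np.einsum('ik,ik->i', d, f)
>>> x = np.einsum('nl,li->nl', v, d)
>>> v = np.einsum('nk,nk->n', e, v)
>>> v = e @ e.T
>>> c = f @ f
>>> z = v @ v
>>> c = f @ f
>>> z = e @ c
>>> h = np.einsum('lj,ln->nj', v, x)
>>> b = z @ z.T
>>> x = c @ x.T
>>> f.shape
(19, 19)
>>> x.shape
(19, 11)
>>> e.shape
(11, 19)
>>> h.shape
(19, 11)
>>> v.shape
(11, 11)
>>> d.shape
(19, 19)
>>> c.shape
(19, 19)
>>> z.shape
(11, 19)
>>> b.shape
(11, 11)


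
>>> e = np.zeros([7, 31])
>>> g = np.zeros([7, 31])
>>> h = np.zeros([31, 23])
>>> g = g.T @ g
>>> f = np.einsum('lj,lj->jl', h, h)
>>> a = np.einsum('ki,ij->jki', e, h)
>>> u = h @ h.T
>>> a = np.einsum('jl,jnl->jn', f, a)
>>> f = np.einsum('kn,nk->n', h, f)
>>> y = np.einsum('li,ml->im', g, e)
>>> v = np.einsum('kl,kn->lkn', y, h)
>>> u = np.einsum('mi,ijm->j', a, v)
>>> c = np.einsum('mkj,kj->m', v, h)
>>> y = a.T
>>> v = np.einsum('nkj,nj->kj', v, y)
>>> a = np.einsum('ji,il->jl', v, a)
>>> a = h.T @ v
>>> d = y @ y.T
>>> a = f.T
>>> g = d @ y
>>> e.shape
(7, 31)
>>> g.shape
(7, 23)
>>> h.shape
(31, 23)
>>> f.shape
(23,)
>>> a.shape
(23,)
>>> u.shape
(31,)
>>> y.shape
(7, 23)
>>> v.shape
(31, 23)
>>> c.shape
(7,)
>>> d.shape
(7, 7)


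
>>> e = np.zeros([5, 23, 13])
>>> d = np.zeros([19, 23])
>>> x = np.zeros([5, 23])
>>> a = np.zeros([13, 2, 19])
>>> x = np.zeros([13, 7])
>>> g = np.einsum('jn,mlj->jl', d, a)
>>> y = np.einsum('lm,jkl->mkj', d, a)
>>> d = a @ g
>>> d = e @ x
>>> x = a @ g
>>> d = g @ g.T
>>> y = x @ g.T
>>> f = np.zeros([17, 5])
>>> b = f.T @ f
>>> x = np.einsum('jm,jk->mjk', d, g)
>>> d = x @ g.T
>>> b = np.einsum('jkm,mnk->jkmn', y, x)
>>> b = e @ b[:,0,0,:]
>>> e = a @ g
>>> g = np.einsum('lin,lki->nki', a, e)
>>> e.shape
(13, 2, 2)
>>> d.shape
(19, 19, 19)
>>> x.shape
(19, 19, 2)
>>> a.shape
(13, 2, 19)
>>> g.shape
(19, 2, 2)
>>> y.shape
(13, 2, 19)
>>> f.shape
(17, 5)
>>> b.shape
(5, 23, 19)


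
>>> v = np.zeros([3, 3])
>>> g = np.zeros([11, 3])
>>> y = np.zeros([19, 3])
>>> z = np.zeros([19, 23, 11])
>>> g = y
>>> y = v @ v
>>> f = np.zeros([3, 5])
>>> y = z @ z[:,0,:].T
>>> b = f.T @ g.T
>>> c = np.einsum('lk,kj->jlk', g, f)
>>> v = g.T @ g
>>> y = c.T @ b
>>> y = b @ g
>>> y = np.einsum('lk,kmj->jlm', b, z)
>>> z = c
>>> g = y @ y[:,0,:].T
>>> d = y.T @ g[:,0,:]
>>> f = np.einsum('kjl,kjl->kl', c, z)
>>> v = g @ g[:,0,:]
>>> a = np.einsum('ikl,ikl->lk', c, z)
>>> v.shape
(11, 5, 11)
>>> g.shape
(11, 5, 11)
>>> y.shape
(11, 5, 23)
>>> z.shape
(5, 19, 3)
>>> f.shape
(5, 3)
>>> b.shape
(5, 19)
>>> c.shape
(5, 19, 3)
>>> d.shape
(23, 5, 11)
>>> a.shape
(3, 19)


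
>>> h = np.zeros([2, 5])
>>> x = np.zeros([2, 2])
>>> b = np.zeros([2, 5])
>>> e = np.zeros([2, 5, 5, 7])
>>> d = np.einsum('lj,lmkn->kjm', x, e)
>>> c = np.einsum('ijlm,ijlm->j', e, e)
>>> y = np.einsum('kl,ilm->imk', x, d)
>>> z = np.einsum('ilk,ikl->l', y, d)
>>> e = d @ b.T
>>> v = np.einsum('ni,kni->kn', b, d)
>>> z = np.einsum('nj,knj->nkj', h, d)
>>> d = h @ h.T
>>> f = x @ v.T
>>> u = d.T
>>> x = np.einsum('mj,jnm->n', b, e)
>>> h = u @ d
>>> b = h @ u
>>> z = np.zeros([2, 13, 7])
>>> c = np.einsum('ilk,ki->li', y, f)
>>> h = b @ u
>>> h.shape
(2, 2)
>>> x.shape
(2,)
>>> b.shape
(2, 2)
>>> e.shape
(5, 2, 2)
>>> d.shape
(2, 2)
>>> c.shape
(5, 5)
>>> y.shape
(5, 5, 2)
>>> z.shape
(2, 13, 7)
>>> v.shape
(5, 2)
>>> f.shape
(2, 5)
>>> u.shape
(2, 2)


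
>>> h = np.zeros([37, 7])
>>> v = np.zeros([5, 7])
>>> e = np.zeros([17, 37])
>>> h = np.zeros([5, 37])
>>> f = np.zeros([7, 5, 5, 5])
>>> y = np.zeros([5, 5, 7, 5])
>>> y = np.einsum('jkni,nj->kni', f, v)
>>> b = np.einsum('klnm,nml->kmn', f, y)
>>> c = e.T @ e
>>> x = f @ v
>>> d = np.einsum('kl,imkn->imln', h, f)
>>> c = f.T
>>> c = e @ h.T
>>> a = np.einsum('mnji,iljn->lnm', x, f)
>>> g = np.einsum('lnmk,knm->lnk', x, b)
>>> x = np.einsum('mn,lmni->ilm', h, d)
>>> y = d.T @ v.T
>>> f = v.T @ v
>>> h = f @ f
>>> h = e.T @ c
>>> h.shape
(37, 5)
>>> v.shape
(5, 7)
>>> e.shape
(17, 37)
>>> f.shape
(7, 7)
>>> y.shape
(5, 37, 5, 5)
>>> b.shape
(7, 5, 5)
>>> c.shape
(17, 5)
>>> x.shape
(5, 7, 5)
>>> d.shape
(7, 5, 37, 5)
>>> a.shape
(5, 5, 7)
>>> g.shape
(7, 5, 7)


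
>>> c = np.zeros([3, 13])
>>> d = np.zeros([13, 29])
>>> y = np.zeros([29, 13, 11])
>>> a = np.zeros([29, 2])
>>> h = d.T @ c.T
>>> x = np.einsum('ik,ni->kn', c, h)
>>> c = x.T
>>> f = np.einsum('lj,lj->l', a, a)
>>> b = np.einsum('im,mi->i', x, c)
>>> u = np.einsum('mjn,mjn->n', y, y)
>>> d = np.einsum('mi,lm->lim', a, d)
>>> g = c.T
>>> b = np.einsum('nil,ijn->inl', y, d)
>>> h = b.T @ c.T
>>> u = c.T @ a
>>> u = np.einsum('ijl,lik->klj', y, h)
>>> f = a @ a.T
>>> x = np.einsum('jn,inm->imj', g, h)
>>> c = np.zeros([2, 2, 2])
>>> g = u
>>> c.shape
(2, 2, 2)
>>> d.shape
(13, 2, 29)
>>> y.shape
(29, 13, 11)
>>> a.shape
(29, 2)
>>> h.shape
(11, 29, 29)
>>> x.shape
(11, 29, 13)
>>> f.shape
(29, 29)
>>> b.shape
(13, 29, 11)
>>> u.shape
(29, 11, 13)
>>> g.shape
(29, 11, 13)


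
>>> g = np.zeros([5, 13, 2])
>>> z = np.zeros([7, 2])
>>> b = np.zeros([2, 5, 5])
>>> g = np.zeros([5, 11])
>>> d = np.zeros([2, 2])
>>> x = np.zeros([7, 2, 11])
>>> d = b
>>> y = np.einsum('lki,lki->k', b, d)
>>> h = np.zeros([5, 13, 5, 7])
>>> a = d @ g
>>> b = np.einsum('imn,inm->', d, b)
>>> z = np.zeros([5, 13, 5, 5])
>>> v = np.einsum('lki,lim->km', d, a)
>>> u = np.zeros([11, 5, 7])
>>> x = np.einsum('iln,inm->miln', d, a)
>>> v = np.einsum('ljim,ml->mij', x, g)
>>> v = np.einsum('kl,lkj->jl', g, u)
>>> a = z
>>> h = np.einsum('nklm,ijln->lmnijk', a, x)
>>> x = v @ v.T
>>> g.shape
(5, 11)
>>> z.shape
(5, 13, 5, 5)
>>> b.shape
()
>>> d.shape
(2, 5, 5)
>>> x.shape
(7, 7)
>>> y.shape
(5,)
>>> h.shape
(5, 5, 5, 11, 2, 13)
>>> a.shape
(5, 13, 5, 5)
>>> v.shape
(7, 11)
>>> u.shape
(11, 5, 7)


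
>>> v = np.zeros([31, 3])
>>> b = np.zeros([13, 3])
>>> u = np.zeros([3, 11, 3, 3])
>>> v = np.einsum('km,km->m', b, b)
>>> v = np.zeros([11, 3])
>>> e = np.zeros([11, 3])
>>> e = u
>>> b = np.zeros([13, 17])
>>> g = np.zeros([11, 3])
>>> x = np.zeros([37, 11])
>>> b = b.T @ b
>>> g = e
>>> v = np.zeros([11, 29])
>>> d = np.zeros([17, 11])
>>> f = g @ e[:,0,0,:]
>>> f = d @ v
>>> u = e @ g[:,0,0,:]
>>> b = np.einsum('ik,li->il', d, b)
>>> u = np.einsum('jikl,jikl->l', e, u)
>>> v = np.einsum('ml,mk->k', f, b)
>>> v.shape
(17,)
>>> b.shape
(17, 17)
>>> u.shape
(3,)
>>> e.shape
(3, 11, 3, 3)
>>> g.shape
(3, 11, 3, 3)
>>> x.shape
(37, 11)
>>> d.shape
(17, 11)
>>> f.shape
(17, 29)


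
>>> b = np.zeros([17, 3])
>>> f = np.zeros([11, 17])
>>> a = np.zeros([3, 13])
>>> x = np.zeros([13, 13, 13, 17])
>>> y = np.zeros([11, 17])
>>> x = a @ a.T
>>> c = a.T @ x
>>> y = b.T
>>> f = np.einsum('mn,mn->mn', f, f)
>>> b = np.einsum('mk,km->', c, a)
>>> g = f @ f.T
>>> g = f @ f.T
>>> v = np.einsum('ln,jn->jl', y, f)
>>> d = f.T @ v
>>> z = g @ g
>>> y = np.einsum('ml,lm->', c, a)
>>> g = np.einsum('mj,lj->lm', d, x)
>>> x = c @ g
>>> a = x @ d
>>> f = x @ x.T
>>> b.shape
()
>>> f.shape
(13, 13)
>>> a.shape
(13, 3)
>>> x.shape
(13, 17)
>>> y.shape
()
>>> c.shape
(13, 3)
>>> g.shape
(3, 17)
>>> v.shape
(11, 3)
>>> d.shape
(17, 3)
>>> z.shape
(11, 11)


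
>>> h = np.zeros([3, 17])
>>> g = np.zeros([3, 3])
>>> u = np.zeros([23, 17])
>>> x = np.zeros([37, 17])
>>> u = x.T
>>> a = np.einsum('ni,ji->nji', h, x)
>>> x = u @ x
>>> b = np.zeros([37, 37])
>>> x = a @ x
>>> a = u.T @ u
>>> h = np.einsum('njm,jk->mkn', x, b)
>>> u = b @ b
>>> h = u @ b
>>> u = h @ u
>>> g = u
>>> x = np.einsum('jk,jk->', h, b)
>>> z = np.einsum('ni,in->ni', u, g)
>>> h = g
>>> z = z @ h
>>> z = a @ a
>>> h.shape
(37, 37)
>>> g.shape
(37, 37)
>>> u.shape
(37, 37)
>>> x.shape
()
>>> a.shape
(37, 37)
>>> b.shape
(37, 37)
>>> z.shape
(37, 37)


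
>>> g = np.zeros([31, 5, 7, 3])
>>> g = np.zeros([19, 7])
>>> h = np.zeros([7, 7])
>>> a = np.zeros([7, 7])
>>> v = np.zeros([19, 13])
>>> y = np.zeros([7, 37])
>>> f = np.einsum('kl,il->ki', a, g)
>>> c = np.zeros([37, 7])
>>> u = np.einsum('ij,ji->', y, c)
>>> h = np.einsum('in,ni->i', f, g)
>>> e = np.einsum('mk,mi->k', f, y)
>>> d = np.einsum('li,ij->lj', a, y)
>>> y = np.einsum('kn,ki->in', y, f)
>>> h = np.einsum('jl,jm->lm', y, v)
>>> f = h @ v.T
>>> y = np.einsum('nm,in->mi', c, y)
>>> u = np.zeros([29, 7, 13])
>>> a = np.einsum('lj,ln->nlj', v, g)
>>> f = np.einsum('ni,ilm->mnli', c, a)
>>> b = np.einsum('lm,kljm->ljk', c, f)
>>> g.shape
(19, 7)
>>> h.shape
(37, 13)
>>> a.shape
(7, 19, 13)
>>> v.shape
(19, 13)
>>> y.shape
(7, 19)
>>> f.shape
(13, 37, 19, 7)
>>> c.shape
(37, 7)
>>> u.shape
(29, 7, 13)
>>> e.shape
(19,)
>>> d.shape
(7, 37)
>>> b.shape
(37, 19, 13)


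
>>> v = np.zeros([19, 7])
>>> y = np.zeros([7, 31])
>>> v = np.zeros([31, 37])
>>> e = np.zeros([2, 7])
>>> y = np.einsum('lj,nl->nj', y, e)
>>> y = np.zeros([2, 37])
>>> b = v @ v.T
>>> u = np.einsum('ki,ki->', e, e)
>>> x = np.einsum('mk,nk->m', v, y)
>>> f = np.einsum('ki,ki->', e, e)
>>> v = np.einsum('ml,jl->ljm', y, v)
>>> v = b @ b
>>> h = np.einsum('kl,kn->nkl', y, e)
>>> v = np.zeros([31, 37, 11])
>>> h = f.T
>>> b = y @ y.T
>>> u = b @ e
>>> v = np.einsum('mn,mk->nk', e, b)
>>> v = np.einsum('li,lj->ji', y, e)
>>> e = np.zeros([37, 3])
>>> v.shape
(7, 37)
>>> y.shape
(2, 37)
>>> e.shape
(37, 3)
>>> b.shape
(2, 2)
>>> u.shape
(2, 7)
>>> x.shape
(31,)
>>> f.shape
()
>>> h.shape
()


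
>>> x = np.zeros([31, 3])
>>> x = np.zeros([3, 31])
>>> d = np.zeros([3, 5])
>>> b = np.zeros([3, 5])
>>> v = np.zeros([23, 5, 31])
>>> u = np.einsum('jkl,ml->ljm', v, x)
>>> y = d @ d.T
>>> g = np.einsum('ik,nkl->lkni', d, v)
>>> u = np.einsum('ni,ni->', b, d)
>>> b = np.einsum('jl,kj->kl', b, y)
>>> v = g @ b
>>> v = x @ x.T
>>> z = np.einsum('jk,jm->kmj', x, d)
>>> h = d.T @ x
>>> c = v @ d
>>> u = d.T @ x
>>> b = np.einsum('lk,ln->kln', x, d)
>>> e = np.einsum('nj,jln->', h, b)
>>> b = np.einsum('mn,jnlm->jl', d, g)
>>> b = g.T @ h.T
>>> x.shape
(3, 31)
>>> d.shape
(3, 5)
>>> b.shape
(3, 23, 5, 5)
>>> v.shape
(3, 3)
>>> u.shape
(5, 31)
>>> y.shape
(3, 3)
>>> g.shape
(31, 5, 23, 3)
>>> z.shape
(31, 5, 3)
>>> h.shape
(5, 31)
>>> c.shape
(3, 5)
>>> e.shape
()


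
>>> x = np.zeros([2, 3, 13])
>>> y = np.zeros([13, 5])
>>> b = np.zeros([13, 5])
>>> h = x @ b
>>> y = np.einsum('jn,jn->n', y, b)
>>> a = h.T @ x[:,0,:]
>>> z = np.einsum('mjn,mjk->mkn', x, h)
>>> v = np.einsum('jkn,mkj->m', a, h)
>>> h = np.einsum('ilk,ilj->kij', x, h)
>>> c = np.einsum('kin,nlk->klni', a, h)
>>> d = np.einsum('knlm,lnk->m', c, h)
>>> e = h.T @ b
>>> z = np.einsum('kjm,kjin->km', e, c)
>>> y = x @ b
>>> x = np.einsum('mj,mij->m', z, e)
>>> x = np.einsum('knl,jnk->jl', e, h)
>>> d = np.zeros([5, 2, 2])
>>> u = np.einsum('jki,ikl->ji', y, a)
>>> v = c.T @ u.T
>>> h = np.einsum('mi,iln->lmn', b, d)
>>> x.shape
(13, 5)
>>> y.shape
(2, 3, 5)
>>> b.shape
(13, 5)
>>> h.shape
(2, 13, 2)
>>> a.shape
(5, 3, 13)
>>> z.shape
(5, 5)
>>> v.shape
(3, 13, 2, 2)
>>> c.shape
(5, 2, 13, 3)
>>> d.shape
(5, 2, 2)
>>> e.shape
(5, 2, 5)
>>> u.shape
(2, 5)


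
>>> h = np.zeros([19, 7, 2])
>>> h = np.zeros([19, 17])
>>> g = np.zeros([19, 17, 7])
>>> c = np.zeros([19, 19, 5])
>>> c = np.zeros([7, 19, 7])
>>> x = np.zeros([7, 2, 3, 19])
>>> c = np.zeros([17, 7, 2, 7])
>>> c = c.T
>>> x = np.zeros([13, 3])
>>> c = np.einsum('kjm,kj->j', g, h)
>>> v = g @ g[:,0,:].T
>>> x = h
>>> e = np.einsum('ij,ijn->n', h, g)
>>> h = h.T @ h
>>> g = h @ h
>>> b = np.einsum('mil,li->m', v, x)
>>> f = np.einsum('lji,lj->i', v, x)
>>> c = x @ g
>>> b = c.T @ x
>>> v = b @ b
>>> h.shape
(17, 17)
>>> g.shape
(17, 17)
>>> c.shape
(19, 17)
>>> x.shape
(19, 17)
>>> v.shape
(17, 17)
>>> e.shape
(7,)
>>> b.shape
(17, 17)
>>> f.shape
(19,)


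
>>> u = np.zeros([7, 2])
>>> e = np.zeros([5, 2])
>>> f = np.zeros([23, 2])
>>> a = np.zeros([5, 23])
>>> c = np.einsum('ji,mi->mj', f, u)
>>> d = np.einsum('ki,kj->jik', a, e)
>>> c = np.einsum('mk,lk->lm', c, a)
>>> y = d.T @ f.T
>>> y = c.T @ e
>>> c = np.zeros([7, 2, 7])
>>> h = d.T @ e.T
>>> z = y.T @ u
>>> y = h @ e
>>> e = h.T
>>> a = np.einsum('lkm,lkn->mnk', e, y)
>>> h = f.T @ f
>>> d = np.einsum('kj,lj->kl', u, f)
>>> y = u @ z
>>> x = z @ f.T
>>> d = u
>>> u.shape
(7, 2)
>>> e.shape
(5, 23, 5)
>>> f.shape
(23, 2)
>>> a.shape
(5, 2, 23)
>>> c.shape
(7, 2, 7)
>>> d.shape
(7, 2)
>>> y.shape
(7, 2)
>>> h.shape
(2, 2)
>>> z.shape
(2, 2)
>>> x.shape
(2, 23)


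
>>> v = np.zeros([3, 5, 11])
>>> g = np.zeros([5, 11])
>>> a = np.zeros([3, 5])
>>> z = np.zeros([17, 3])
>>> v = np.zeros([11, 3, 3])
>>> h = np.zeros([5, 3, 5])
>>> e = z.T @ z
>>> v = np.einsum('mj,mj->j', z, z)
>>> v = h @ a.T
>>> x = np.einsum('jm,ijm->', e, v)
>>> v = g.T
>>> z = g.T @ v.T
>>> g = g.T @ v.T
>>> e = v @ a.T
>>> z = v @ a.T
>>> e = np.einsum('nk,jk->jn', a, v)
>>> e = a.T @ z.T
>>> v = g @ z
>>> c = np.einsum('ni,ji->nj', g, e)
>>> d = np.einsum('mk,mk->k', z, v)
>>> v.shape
(11, 3)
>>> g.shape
(11, 11)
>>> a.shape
(3, 5)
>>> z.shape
(11, 3)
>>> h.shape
(5, 3, 5)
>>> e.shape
(5, 11)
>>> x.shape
()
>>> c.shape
(11, 5)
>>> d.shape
(3,)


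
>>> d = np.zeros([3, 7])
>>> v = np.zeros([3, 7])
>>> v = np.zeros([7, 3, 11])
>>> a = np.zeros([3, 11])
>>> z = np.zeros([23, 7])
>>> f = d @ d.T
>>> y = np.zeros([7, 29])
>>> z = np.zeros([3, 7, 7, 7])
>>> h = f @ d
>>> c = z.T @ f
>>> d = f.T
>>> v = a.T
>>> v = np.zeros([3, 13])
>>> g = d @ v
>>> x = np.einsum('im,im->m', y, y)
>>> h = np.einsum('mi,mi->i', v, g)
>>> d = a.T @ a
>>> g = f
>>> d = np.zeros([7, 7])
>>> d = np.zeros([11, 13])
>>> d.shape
(11, 13)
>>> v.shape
(3, 13)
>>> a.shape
(3, 11)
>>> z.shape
(3, 7, 7, 7)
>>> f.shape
(3, 3)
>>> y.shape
(7, 29)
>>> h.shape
(13,)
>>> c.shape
(7, 7, 7, 3)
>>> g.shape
(3, 3)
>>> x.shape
(29,)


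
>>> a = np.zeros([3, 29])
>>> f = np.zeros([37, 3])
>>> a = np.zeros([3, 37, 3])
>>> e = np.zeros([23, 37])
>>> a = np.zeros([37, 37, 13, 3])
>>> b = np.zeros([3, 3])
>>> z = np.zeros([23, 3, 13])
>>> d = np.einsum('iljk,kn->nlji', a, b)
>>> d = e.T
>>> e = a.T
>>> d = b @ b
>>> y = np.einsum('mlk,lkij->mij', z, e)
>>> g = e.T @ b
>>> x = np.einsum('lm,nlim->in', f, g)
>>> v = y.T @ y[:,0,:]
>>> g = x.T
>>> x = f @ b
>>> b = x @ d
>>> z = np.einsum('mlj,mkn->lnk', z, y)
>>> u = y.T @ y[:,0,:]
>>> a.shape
(37, 37, 13, 3)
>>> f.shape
(37, 3)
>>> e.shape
(3, 13, 37, 37)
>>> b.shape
(37, 3)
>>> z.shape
(3, 37, 37)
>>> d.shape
(3, 3)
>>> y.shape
(23, 37, 37)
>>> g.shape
(37, 13)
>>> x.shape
(37, 3)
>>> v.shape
(37, 37, 37)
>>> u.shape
(37, 37, 37)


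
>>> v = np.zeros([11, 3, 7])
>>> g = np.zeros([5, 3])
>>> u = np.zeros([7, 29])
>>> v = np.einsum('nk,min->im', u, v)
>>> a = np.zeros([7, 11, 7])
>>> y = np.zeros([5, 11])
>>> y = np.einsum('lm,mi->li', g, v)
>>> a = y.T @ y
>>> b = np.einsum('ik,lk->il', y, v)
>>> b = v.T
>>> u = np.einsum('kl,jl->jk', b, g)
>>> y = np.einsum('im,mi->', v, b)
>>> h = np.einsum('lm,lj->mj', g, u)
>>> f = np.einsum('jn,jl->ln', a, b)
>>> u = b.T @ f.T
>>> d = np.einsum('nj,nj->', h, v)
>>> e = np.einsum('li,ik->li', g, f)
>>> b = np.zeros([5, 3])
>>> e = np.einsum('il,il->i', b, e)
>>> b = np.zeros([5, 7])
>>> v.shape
(3, 11)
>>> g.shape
(5, 3)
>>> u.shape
(3, 3)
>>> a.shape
(11, 11)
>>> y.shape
()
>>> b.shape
(5, 7)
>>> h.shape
(3, 11)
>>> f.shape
(3, 11)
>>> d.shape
()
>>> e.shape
(5,)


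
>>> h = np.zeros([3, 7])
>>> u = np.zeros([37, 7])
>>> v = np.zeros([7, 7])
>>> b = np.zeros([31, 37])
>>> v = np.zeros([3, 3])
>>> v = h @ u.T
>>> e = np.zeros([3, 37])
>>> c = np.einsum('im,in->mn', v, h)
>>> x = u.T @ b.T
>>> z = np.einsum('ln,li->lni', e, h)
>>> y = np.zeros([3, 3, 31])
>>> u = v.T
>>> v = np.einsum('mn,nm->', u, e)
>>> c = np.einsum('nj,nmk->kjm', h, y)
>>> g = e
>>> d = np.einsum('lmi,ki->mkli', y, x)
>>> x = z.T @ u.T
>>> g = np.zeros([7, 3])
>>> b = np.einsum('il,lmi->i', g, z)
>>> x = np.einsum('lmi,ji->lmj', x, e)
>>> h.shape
(3, 7)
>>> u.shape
(37, 3)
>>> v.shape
()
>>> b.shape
(7,)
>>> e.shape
(3, 37)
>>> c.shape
(31, 7, 3)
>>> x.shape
(7, 37, 3)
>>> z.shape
(3, 37, 7)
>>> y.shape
(3, 3, 31)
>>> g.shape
(7, 3)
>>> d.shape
(3, 7, 3, 31)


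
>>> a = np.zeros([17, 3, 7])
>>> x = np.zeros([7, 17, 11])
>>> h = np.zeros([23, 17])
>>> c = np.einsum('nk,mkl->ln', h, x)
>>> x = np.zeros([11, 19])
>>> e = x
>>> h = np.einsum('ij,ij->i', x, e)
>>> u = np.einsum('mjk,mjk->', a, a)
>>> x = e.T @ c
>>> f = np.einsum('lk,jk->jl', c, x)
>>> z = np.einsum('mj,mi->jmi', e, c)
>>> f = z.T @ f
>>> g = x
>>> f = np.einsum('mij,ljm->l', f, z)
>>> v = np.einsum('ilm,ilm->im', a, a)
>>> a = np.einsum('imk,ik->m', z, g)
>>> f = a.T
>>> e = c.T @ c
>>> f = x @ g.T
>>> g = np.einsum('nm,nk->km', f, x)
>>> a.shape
(11,)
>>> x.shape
(19, 23)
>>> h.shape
(11,)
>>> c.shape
(11, 23)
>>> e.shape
(23, 23)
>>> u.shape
()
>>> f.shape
(19, 19)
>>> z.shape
(19, 11, 23)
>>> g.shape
(23, 19)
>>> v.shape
(17, 7)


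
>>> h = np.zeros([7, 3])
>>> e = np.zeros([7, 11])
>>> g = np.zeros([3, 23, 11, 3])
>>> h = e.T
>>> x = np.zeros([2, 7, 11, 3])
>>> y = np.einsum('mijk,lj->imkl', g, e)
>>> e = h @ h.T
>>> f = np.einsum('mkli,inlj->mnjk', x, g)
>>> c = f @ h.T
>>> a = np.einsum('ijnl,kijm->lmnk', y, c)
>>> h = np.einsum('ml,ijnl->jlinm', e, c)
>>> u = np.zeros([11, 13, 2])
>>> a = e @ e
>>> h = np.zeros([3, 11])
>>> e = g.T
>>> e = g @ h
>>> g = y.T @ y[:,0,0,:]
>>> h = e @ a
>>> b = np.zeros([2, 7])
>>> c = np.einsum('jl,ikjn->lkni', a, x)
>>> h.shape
(3, 23, 11, 11)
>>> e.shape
(3, 23, 11, 11)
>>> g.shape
(7, 3, 3, 7)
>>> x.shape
(2, 7, 11, 3)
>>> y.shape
(23, 3, 3, 7)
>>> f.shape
(2, 23, 3, 7)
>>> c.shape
(11, 7, 3, 2)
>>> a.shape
(11, 11)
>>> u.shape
(11, 13, 2)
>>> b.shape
(2, 7)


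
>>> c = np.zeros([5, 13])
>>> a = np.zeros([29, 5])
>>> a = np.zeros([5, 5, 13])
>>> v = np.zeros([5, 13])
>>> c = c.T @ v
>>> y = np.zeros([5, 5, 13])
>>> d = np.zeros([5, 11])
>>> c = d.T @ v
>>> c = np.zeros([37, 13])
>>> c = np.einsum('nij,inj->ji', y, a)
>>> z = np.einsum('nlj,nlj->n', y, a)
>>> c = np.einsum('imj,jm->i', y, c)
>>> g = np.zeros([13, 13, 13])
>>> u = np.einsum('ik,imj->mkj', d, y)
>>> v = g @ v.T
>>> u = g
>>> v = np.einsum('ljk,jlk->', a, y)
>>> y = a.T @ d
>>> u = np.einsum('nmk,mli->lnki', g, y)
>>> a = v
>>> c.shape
(5,)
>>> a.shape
()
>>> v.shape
()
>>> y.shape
(13, 5, 11)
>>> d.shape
(5, 11)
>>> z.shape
(5,)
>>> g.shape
(13, 13, 13)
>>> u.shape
(5, 13, 13, 11)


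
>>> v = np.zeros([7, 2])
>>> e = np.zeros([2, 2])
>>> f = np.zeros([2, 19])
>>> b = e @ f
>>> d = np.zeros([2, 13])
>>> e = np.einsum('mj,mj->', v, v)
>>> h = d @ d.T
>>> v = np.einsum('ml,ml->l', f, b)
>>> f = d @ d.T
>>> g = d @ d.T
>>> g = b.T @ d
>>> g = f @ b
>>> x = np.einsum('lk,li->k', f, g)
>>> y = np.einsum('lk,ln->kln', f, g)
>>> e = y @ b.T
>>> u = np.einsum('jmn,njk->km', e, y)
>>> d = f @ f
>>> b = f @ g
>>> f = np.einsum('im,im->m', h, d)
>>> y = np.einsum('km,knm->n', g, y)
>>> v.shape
(19,)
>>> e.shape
(2, 2, 2)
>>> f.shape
(2,)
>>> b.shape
(2, 19)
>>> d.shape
(2, 2)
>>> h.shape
(2, 2)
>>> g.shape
(2, 19)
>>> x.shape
(2,)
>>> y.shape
(2,)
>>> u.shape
(19, 2)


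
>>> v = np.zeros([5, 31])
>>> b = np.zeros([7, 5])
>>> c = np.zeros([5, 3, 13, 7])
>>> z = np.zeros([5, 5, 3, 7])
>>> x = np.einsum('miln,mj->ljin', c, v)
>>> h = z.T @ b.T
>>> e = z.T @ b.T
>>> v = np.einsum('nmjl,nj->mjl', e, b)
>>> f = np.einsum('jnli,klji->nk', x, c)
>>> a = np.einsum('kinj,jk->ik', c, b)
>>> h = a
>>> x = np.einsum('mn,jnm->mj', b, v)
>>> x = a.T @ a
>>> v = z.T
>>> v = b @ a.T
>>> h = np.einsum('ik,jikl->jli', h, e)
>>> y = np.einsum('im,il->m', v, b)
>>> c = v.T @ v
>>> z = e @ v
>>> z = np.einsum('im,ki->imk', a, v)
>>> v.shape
(7, 3)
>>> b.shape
(7, 5)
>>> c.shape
(3, 3)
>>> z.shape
(3, 5, 7)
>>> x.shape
(5, 5)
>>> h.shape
(7, 7, 3)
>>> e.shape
(7, 3, 5, 7)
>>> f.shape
(31, 5)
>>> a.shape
(3, 5)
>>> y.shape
(3,)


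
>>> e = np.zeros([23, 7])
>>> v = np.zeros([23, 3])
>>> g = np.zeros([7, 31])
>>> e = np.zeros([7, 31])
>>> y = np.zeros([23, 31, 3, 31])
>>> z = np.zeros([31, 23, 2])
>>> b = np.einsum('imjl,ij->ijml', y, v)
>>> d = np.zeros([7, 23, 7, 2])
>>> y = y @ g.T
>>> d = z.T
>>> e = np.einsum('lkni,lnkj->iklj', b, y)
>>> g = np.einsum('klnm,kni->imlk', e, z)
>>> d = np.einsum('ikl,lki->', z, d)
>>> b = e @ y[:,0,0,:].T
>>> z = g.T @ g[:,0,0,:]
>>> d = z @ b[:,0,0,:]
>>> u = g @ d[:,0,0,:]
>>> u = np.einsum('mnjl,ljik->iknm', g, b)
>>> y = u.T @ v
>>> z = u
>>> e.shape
(31, 3, 23, 7)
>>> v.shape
(23, 3)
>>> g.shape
(2, 7, 3, 31)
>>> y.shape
(2, 7, 23, 3)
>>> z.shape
(23, 23, 7, 2)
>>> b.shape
(31, 3, 23, 23)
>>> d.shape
(31, 3, 7, 23)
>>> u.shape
(23, 23, 7, 2)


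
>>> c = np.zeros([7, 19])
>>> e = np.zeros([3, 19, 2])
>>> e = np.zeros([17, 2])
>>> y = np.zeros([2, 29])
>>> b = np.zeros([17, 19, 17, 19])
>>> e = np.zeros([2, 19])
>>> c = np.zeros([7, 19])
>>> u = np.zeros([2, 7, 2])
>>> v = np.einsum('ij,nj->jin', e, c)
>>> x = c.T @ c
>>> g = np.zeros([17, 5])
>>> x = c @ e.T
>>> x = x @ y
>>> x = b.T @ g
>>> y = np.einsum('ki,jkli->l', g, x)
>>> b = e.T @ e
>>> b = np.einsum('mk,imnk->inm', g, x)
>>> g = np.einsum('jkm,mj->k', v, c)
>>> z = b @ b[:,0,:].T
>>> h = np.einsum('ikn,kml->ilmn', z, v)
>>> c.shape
(7, 19)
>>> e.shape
(2, 19)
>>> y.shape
(19,)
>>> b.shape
(19, 19, 17)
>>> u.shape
(2, 7, 2)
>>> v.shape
(19, 2, 7)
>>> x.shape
(19, 17, 19, 5)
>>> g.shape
(2,)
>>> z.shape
(19, 19, 19)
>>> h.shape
(19, 7, 2, 19)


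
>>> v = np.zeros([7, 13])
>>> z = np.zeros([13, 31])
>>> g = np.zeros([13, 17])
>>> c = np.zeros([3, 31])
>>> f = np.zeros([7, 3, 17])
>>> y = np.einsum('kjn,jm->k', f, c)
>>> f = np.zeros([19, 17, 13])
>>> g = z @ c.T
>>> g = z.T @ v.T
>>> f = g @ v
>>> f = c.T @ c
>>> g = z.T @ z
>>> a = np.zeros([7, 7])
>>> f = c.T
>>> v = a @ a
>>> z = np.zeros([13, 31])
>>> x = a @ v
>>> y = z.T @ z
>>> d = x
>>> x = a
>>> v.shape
(7, 7)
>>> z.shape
(13, 31)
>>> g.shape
(31, 31)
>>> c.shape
(3, 31)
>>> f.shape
(31, 3)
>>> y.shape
(31, 31)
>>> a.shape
(7, 7)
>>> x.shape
(7, 7)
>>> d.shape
(7, 7)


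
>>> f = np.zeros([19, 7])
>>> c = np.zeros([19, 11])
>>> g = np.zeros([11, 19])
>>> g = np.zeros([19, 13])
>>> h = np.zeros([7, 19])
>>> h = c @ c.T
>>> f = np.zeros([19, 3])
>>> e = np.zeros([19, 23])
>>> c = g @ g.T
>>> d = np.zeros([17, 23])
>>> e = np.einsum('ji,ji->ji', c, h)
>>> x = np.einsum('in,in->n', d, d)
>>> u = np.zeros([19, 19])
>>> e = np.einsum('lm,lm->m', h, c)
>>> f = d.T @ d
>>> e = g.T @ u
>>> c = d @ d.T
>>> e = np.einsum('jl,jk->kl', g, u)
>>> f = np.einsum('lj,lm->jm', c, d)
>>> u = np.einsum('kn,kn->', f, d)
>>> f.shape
(17, 23)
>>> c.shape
(17, 17)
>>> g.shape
(19, 13)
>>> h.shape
(19, 19)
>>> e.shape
(19, 13)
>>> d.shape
(17, 23)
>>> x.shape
(23,)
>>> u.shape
()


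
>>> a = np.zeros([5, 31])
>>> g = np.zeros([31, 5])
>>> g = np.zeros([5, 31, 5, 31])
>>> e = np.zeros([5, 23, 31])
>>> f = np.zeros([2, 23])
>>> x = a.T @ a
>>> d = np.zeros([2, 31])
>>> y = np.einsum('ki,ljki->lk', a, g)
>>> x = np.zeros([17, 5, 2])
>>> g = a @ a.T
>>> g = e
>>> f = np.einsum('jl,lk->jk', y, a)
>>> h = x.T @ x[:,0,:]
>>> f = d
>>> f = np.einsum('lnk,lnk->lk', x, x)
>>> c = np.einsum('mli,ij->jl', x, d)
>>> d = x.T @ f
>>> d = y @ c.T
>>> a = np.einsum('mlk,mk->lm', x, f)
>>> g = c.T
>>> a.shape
(5, 17)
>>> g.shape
(5, 31)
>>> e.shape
(5, 23, 31)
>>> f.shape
(17, 2)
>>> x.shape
(17, 5, 2)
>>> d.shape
(5, 31)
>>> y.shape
(5, 5)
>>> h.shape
(2, 5, 2)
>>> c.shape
(31, 5)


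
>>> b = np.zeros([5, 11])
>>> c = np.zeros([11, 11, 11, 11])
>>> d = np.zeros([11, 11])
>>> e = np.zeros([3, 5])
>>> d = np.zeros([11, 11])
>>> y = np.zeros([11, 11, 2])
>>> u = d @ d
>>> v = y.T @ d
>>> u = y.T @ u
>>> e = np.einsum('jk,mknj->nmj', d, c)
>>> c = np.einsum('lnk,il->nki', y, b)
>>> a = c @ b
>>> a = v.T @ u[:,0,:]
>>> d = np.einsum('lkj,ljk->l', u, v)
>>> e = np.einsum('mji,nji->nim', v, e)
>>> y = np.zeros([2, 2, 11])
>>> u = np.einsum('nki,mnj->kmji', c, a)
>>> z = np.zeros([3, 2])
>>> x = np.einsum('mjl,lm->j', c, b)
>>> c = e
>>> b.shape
(5, 11)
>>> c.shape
(11, 11, 2)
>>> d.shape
(2,)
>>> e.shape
(11, 11, 2)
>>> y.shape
(2, 2, 11)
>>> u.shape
(2, 11, 11, 5)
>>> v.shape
(2, 11, 11)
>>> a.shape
(11, 11, 11)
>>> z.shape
(3, 2)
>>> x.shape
(2,)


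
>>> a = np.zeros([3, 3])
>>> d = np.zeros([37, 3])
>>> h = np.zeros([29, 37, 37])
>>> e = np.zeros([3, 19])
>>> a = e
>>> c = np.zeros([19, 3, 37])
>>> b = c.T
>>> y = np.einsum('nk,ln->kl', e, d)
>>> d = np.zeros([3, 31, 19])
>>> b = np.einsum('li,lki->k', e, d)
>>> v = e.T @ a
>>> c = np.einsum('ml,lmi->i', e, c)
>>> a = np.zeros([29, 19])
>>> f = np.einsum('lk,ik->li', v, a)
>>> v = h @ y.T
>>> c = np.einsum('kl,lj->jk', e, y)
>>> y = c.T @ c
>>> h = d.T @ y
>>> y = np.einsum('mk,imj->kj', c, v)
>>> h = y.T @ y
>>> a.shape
(29, 19)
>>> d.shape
(3, 31, 19)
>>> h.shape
(19, 19)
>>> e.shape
(3, 19)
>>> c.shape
(37, 3)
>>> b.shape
(31,)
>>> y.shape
(3, 19)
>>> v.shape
(29, 37, 19)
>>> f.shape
(19, 29)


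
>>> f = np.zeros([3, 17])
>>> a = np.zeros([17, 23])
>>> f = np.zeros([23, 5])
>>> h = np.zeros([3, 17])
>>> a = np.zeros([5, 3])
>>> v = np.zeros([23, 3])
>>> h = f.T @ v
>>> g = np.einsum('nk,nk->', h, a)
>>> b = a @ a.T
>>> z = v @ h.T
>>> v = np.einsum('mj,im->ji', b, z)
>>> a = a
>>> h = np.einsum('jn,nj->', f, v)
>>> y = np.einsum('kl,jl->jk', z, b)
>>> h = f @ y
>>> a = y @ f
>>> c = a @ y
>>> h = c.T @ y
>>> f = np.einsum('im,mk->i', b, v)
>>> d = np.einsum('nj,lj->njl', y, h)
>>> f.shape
(5,)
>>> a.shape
(5, 5)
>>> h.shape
(23, 23)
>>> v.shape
(5, 23)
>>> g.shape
()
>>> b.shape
(5, 5)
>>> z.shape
(23, 5)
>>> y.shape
(5, 23)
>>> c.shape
(5, 23)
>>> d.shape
(5, 23, 23)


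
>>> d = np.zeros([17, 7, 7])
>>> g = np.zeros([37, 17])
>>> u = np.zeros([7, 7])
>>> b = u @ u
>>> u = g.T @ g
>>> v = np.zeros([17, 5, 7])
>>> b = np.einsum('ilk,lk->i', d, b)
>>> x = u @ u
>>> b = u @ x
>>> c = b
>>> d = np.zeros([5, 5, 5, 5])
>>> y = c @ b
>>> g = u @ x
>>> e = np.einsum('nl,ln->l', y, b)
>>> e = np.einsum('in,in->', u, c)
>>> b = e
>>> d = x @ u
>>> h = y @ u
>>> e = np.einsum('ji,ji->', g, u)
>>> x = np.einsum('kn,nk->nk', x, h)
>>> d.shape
(17, 17)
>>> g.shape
(17, 17)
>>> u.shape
(17, 17)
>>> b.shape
()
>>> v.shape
(17, 5, 7)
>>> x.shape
(17, 17)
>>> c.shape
(17, 17)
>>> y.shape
(17, 17)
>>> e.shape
()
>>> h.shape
(17, 17)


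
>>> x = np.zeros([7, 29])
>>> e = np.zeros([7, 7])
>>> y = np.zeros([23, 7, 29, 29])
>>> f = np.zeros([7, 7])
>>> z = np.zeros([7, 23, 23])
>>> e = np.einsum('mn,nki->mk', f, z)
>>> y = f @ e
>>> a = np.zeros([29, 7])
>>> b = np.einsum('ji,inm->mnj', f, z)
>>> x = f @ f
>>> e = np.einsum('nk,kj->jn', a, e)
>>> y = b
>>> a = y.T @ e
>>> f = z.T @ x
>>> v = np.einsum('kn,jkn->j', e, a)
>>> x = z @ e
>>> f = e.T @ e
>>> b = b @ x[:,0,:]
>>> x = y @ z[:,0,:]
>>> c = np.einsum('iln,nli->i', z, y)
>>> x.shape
(23, 23, 23)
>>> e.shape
(23, 29)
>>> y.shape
(23, 23, 7)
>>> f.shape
(29, 29)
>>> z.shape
(7, 23, 23)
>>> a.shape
(7, 23, 29)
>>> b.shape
(23, 23, 29)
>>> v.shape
(7,)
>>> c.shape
(7,)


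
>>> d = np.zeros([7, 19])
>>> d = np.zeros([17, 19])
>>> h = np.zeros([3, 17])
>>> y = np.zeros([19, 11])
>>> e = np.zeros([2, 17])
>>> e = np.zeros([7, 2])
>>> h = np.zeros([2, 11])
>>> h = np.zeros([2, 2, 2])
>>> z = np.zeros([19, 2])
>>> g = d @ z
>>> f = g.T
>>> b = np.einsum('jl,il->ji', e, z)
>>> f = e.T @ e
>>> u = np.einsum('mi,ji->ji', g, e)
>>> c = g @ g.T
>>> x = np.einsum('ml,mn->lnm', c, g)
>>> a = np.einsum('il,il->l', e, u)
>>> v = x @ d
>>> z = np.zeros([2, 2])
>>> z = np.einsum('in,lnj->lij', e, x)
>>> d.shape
(17, 19)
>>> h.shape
(2, 2, 2)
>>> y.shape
(19, 11)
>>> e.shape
(7, 2)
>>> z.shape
(17, 7, 17)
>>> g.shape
(17, 2)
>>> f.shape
(2, 2)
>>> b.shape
(7, 19)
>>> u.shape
(7, 2)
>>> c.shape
(17, 17)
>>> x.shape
(17, 2, 17)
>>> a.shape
(2,)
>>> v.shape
(17, 2, 19)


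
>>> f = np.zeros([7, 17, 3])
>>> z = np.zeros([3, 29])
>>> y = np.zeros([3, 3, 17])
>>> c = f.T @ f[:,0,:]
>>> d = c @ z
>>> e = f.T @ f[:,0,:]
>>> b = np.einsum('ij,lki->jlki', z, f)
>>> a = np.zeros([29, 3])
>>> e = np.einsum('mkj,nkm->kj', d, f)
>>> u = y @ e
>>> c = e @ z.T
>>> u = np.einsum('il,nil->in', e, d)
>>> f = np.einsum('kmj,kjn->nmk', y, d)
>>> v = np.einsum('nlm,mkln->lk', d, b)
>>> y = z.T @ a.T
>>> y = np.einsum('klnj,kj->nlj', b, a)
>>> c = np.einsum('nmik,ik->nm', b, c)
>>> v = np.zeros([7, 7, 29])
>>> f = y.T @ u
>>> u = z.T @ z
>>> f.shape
(3, 7, 3)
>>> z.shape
(3, 29)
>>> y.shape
(17, 7, 3)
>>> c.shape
(29, 7)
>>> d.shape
(3, 17, 29)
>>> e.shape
(17, 29)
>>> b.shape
(29, 7, 17, 3)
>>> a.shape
(29, 3)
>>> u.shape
(29, 29)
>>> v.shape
(7, 7, 29)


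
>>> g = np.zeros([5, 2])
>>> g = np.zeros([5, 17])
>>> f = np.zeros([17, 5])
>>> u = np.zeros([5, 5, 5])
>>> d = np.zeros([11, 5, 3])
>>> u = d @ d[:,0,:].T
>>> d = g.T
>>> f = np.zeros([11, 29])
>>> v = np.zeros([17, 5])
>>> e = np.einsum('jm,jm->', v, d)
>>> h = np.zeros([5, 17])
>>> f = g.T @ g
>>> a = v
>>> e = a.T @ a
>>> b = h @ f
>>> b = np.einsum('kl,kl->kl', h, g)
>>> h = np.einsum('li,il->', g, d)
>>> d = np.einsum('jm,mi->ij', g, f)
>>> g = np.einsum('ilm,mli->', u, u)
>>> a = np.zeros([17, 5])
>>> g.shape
()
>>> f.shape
(17, 17)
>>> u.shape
(11, 5, 11)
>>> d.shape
(17, 5)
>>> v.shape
(17, 5)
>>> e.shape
(5, 5)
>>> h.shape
()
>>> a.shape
(17, 5)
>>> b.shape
(5, 17)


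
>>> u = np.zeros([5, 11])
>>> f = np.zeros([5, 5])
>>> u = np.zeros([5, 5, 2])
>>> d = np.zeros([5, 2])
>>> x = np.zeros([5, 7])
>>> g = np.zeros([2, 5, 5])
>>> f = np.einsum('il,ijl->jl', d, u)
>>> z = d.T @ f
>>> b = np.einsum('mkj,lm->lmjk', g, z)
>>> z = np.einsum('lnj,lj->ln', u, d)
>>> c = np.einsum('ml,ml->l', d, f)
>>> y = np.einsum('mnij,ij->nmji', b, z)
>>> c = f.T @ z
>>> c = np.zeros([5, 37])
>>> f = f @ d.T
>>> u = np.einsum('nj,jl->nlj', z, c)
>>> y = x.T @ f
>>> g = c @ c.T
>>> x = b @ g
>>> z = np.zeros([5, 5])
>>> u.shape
(5, 37, 5)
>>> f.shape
(5, 5)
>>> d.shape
(5, 2)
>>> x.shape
(2, 2, 5, 5)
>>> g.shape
(5, 5)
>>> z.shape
(5, 5)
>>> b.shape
(2, 2, 5, 5)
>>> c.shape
(5, 37)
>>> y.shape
(7, 5)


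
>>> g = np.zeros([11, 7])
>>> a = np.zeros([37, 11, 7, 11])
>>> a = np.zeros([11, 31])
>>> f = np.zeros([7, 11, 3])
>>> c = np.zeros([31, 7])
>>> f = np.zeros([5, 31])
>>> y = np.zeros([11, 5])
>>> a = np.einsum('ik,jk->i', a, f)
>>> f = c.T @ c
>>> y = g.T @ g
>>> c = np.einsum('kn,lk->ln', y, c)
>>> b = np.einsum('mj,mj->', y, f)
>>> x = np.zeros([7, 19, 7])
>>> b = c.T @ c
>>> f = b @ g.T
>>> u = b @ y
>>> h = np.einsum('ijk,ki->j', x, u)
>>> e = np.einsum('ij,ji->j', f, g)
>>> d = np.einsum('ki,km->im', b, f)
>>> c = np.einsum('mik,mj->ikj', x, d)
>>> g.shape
(11, 7)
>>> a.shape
(11,)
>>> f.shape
(7, 11)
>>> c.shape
(19, 7, 11)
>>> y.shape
(7, 7)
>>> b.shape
(7, 7)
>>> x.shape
(7, 19, 7)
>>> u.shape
(7, 7)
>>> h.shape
(19,)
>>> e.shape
(11,)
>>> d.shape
(7, 11)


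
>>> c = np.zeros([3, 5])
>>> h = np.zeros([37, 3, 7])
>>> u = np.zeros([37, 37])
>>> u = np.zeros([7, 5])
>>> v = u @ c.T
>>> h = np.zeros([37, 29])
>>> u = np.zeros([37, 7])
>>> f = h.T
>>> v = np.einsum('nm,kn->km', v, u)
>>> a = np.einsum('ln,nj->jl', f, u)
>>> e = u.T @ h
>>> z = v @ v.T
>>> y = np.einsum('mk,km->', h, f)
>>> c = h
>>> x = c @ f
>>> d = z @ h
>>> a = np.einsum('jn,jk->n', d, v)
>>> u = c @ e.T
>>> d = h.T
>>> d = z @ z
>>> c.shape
(37, 29)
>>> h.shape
(37, 29)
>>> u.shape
(37, 7)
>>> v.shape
(37, 3)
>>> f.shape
(29, 37)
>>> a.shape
(29,)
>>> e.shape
(7, 29)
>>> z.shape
(37, 37)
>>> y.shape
()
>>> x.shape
(37, 37)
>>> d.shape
(37, 37)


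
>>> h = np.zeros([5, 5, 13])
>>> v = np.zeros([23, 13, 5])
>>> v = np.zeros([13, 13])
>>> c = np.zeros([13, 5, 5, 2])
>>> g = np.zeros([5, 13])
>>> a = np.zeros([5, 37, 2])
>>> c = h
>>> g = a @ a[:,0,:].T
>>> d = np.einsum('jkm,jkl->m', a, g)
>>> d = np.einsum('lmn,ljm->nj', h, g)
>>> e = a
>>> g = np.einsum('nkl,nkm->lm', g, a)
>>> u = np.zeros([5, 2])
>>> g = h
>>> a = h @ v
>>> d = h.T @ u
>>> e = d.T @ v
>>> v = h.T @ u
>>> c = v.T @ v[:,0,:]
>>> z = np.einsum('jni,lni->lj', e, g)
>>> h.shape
(5, 5, 13)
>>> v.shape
(13, 5, 2)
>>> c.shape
(2, 5, 2)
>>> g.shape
(5, 5, 13)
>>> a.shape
(5, 5, 13)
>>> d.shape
(13, 5, 2)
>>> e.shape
(2, 5, 13)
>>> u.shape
(5, 2)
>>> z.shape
(5, 2)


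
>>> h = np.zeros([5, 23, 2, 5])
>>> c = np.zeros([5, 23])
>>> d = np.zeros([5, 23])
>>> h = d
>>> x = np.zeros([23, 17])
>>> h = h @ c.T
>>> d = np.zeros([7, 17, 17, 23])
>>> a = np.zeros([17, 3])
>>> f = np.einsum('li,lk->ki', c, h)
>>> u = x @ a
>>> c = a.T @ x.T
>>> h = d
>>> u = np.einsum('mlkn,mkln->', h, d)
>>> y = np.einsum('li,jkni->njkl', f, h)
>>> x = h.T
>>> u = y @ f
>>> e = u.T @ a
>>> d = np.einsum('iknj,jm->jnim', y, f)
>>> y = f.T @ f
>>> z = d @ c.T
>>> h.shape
(7, 17, 17, 23)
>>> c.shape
(3, 23)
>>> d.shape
(5, 17, 17, 23)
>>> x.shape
(23, 17, 17, 7)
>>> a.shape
(17, 3)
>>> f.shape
(5, 23)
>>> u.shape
(17, 7, 17, 23)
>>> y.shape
(23, 23)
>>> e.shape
(23, 17, 7, 3)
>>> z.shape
(5, 17, 17, 3)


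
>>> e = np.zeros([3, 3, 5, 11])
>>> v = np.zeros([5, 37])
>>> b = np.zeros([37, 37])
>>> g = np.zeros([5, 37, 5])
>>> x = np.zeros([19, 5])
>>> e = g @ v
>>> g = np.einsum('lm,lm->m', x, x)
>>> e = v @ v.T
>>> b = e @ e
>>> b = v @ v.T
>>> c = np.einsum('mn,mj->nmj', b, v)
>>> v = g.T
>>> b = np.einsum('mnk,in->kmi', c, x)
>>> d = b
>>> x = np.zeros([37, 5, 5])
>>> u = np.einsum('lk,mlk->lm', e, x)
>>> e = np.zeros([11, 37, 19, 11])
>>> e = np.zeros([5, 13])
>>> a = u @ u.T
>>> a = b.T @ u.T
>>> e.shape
(5, 13)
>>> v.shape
(5,)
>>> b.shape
(37, 5, 19)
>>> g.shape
(5,)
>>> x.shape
(37, 5, 5)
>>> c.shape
(5, 5, 37)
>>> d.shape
(37, 5, 19)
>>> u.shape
(5, 37)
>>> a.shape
(19, 5, 5)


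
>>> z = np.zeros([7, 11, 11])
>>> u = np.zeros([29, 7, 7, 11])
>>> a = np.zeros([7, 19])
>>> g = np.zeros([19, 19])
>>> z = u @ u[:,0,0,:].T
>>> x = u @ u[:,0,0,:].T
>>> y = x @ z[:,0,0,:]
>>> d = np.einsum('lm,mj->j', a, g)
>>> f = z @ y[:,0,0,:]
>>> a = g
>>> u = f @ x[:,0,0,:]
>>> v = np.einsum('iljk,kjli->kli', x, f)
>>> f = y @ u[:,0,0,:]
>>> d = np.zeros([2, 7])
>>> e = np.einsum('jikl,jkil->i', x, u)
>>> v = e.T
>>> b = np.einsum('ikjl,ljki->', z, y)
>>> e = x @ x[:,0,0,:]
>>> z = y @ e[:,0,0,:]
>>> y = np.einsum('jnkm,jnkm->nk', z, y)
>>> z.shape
(29, 7, 7, 29)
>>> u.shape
(29, 7, 7, 29)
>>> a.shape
(19, 19)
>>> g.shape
(19, 19)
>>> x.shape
(29, 7, 7, 29)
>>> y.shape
(7, 7)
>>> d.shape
(2, 7)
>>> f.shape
(29, 7, 7, 29)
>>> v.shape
(7,)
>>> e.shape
(29, 7, 7, 29)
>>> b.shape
()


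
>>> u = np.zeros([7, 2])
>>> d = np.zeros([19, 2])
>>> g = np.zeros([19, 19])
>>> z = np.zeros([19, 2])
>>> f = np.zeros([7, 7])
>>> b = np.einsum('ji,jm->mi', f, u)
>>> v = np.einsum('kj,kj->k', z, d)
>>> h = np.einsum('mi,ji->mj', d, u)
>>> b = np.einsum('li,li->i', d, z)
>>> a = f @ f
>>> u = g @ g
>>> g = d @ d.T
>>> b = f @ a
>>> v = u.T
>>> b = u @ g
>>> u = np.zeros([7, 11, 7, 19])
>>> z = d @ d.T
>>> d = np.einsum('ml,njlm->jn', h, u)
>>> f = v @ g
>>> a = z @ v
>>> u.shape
(7, 11, 7, 19)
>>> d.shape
(11, 7)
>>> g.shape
(19, 19)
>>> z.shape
(19, 19)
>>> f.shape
(19, 19)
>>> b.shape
(19, 19)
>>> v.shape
(19, 19)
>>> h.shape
(19, 7)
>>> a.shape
(19, 19)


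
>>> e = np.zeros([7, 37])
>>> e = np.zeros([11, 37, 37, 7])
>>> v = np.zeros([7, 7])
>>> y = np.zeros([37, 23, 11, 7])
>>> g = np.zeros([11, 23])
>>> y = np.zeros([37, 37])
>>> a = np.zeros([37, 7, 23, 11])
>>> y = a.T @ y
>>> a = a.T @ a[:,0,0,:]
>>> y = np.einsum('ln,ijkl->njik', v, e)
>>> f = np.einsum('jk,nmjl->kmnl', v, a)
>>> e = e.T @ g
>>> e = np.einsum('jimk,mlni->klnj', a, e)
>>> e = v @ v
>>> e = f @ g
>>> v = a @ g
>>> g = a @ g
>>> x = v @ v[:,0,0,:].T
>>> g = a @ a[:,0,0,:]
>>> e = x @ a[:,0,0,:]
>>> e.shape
(11, 23, 7, 11)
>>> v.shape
(11, 23, 7, 23)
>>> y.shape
(7, 37, 11, 37)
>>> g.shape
(11, 23, 7, 11)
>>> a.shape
(11, 23, 7, 11)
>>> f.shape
(7, 23, 11, 11)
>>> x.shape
(11, 23, 7, 11)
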